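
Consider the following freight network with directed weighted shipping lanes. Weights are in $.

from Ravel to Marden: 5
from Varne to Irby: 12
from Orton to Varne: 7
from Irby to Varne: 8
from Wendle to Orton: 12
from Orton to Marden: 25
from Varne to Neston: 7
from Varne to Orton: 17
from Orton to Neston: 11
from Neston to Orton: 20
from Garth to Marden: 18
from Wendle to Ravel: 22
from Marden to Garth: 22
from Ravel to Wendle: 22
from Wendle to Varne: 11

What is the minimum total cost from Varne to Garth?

Compare a few routes:
Varne–Neston–Orton–Marden–Garth: 7+20+25+22 = 74
Varne–Orton–Marden–Garth: 17+25+22 = 64
Cheapest is Varne–Orton–Marden–Garth at $64.

$64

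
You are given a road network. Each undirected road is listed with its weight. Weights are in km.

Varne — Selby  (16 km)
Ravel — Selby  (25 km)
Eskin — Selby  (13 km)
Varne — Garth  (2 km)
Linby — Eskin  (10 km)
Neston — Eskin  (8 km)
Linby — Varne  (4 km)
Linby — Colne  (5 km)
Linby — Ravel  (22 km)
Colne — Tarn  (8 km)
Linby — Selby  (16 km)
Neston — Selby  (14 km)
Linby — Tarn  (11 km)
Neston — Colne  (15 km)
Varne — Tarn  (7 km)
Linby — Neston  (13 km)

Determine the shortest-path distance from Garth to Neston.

19 km

Running Dijkstra from Garth:
Garth: 0
Varne: 2  (via Garth)
Linby: 6  (via Varne)
Tarn: 9  (via Varne)
Colne: 11  (via Linby)
Eskin: 16  (via Linby)
Selby: 18  (via Varne)
Neston: 19  (via Linby)
Shortest route: Garth–Varne–Linby–Neston = 19 km.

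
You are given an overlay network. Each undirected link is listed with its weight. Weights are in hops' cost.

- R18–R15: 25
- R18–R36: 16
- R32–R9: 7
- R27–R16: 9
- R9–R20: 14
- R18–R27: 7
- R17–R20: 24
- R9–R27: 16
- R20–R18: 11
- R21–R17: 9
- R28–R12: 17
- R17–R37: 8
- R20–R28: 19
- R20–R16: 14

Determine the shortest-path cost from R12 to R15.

72 hops' cost

Shortest distances from R12:
R12: 0
R28: 17  (via R12)
R20: 36  (via R28)
R18: 47  (via R20)
R16: 50  (via R20)
R9: 50  (via R20)
R27: 54  (via R18)
R32: 57  (via R9)
R17: 60  (via R20)
R36: 63  (via R18)
R37: 68  (via R17)
R21: 69  (via R17)
R15: 72  (via R18)
Shortest route: R12 → R28 → R20 → R18 → R15 = 72 hops' cost.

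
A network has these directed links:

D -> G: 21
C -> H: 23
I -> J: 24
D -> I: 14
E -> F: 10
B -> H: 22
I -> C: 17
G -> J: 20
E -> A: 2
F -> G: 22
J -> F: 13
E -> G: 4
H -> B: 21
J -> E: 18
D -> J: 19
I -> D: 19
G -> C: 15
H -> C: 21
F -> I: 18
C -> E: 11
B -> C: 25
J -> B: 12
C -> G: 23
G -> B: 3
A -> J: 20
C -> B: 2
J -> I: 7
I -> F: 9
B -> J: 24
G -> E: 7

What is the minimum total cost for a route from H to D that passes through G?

Shortest H→G: H–C–E–G = 36
Shortest G→D: G–J–I–D = 46
Total via G: 36 + 46 = 82.

82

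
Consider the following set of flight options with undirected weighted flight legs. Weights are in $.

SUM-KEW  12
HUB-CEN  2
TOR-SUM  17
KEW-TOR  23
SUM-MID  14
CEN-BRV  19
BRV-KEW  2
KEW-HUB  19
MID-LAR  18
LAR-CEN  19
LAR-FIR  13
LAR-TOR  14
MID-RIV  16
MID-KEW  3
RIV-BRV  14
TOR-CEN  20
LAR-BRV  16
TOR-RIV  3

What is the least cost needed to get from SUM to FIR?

Compare a few routes:
SUM - TOR - LAR - FIR: 17+14+13 = 44
SUM - KEW - BRV - LAR - FIR: 12+2+16+13 = 43
Cheapest is SUM - KEW - BRV - LAR - FIR at $43.

$43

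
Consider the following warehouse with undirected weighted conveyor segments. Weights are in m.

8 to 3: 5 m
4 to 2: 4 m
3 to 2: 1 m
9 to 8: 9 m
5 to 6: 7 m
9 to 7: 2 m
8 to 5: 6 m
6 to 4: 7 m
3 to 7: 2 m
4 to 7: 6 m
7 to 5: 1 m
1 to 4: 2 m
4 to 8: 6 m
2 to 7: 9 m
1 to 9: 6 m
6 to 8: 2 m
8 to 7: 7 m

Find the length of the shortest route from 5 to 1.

9 m

Enumerating some paths:
5–6–4–1: 7+7+2 = 16
5–7–9–1: 1+2+6 = 9
5–7–3–2–4–1: 1+2+1+4+2 = 10
5–8–4–1: 6+6+2 = 14
Cheapest is 5–7–9–1 at 9 m.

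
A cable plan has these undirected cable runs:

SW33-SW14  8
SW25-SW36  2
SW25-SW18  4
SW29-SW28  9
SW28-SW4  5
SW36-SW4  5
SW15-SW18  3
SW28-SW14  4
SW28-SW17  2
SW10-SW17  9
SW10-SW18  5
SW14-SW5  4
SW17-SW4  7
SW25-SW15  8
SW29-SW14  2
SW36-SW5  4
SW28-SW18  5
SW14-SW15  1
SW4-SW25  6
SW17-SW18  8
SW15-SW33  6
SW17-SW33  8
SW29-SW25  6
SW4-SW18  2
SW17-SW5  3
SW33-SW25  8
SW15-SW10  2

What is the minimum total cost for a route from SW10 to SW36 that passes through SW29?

Shortest SW10→SW29: SW10 → SW15 → SW14 → SW29 = 5
Shortest SW29→SW36: SW29 → SW25 → SW36 = 8
Total via SW29: 5 + 8 = 13.

13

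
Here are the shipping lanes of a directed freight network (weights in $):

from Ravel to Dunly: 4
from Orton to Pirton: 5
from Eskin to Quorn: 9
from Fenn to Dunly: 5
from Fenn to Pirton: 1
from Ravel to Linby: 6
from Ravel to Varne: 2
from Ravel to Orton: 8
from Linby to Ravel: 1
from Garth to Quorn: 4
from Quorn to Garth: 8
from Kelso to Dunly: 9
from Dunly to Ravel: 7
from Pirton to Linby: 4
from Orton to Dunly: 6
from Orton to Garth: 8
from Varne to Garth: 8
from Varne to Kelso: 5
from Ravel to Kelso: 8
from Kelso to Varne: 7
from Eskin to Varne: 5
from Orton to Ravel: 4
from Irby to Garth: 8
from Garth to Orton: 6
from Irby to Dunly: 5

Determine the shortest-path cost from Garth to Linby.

Shortest distances from Garth:
Garth: 0
Quorn: 4  (via Garth)
Orton: 6  (via Garth)
Ravel: 10  (via Orton)
Pirton: 11  (via Orton)
Varne: 12  (via Ravel)
Dunly: 12  (via Orton)
Linby: 15  (via Pirton)
Shortest route: Garth–Orton–Pirton–Linby = $15.

$15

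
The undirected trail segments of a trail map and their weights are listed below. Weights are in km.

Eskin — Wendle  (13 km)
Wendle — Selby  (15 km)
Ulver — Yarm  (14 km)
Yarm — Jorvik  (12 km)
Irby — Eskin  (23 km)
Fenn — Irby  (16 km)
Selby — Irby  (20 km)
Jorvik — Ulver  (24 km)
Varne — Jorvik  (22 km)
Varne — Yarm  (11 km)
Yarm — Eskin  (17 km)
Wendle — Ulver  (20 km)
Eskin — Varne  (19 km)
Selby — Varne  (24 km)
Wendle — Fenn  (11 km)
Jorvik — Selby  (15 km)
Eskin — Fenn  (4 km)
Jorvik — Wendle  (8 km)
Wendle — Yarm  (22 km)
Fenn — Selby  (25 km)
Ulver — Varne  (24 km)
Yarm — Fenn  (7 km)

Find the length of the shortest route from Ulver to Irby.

Shortest distances from Ulver:
Ulver: 0
Yarm: 14  (via Ulver)
Wendle: 20  (via Ulver)
Fenn: 21  (via Yarm)
Varne: 24  (via Ulver)
Jorvik: 24  (via Ulver)
Eskin: 25  (via Fenn)
Selby: 35  (via Wendle)
Irby: 37  (via Fenn)
Shortest route: Ulver–Yarm–Fenn–Irby = 37 km.

37 km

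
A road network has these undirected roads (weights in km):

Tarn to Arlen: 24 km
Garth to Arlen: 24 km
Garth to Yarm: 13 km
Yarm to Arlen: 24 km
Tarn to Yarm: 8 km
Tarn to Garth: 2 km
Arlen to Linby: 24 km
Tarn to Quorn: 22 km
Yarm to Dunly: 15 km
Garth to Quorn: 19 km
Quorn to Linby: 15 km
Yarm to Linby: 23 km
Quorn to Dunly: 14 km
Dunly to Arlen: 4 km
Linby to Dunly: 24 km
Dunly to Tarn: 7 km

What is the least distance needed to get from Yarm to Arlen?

Running Dijkstra from Yarm:
Yarm: 0
Tarn: 8  (via Yarm)
Garth: 10  (via Tarn)
Dunly: 15  (via Yarm)
Arlen: 19  (via Dunly)
Shortest route: Yarm → Dunly → Arlen = 19 km.

19 km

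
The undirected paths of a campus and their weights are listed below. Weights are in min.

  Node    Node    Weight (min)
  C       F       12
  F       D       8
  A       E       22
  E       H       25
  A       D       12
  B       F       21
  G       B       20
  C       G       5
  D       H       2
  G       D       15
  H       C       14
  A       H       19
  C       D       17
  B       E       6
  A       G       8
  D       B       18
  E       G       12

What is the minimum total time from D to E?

24 min

Candidate routes:
D–G–E: 15+12 = 27
D–A–G–E: 12+8+12 = 32
D–B–E: 18+6 = 24
D–H–E: 2+25 = 27
Cheapest is D–B–E at 24 min.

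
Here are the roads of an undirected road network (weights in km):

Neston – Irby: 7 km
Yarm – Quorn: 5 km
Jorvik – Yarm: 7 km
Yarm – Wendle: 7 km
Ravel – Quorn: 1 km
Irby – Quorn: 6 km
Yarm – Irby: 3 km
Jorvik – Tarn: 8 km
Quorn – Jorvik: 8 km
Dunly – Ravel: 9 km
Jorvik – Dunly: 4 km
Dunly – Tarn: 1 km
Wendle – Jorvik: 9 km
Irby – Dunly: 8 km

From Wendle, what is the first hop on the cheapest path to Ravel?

Yarm

Candidate routes:
Wendle–Yarm–Irby–Quorn–Ravel: 7+3+6+1 = 17
Wendle–Yarm–Quorn–Ravel: 7+5+1 = 13
The minimum is 13 km via Wendle–Yarm–Quorn–Ravel.
So from Wendle the first move is to Yarm.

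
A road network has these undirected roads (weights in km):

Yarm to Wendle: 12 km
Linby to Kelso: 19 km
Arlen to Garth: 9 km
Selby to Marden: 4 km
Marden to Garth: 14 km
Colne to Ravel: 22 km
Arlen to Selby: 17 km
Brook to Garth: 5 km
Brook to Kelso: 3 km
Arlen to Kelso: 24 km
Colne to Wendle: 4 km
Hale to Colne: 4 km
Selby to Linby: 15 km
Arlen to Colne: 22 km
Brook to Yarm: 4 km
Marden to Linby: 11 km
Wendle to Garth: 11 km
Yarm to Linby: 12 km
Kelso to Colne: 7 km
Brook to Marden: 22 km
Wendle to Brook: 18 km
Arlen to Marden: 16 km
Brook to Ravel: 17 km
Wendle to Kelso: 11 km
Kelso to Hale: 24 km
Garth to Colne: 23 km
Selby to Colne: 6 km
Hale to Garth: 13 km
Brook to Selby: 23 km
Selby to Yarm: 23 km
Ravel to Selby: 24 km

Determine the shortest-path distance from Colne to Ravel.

22 km

Candidate routes:
Colne → Kelso → Brook → Ravel: 7+3+17 = 27
Colne → Ravel: 22 = 22
Cheapest is Colne → Ravel at 22 km.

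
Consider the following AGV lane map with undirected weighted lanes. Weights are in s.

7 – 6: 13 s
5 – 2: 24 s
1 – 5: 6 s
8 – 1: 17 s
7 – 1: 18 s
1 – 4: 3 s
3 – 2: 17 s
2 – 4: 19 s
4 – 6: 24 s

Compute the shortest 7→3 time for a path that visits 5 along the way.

65 s

Best 7 to 5: 7 → 1 → 5 costing 24
Best 5 to 3: 5 → 2 → 3 costing 41
Total via 5: 24 + 41 = 65 s.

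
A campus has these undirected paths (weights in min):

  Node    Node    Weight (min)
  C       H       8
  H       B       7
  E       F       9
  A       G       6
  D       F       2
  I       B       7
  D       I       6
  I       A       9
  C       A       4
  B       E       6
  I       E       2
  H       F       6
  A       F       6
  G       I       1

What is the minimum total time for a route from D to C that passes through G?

17 min

Best D to G: D → I → G costing 7
Shortest G→C: G → A → C = 10
Total via G: 7 + 10 = 17 min.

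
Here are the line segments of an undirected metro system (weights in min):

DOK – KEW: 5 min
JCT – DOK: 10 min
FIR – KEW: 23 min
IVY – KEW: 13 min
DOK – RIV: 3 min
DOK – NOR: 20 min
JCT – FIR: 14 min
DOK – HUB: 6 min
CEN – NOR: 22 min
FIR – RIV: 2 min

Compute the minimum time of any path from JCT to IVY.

Running Dijkstra from JCT:
JCT: 0
DOK: 10  (via JCT)
RIV: 13  (via DOK)
FIR: 14  (via JCT)
KEW: 15  (via DOK)
HUB: 16  (via DOK)
IVY: 28  (via KEW)
Shortest route: JCT → DOK → KEW → IVY = 28 min.

28 min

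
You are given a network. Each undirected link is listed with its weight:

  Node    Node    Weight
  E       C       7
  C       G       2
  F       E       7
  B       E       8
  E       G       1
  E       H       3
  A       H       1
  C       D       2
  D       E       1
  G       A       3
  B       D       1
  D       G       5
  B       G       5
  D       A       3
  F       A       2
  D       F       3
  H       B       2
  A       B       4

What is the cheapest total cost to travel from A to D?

Settle nodes by increasing distance from A:
A: 0
H: 1  (via A)
F: 2  (via A)
B: 3  (via H)
D: 3  (via A)
Shortest route: A → D = 3.

3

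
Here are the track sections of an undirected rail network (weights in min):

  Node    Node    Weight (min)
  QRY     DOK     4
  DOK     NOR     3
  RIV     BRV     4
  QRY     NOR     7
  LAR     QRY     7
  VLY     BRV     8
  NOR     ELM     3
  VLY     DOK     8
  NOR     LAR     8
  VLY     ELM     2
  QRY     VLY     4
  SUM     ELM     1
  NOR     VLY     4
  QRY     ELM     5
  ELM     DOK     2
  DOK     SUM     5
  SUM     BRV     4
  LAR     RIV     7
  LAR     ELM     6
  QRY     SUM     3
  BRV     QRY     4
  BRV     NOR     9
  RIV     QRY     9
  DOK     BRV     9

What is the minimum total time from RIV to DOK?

Settle nodes by increasing distance from RIV:
RIV: 0
BRV: 4  (via RIV)
LAR: 7  (via RIV)
QRY: 8  (via BRV)
SUM: 8  (via BRV)
ELM: 9  (via SUM)
VLY: 11  (via ELM)
DOK: 11  (via ELM)
Shortest route: RIV–BRV–SUM–ELM–DOK = 11 min.

11 min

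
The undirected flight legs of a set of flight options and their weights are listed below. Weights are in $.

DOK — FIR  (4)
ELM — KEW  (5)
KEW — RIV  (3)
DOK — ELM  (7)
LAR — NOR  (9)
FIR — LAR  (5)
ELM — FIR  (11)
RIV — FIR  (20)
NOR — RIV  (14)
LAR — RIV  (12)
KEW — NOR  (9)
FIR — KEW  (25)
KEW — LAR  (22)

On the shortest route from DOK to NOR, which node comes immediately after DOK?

Candidate routes:
DOK → ELM → KEW → NOR: 7+5+9 = 21
DOK → FIR → LAR → NOR: 4+5+9 = 18
Cheapest is DOK → FIR → LAR → NOR at $18.
So from DOK the first move is to FIR.

FIR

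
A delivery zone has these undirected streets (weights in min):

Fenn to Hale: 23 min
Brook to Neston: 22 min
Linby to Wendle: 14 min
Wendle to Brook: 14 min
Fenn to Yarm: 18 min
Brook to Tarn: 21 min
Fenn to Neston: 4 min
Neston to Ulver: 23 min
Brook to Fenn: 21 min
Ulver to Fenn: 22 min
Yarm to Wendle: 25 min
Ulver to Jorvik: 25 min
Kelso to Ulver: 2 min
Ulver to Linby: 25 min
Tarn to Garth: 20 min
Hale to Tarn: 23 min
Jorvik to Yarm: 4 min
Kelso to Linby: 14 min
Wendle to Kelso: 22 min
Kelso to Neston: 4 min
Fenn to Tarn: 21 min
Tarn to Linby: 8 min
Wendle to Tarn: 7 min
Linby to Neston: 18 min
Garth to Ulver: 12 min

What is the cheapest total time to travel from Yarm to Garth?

Enumerating some paths:
Yarm - Fenn - Ulver - Garth: 18+22+12 = 52
Yarm - Wendle - Tarn - Garth: 25+7+20 = 52
Yarm - Fenn - Neston - Kelso - Ulver - Garth: 18+4+4+2+12 = 40
Yarm - Jorvik - Ulver - Garth: 4+25+12 = 41
Cheapest is Yarm - Fenn - Neston - Kelso - Ulver - Garth at 40 min.

40 min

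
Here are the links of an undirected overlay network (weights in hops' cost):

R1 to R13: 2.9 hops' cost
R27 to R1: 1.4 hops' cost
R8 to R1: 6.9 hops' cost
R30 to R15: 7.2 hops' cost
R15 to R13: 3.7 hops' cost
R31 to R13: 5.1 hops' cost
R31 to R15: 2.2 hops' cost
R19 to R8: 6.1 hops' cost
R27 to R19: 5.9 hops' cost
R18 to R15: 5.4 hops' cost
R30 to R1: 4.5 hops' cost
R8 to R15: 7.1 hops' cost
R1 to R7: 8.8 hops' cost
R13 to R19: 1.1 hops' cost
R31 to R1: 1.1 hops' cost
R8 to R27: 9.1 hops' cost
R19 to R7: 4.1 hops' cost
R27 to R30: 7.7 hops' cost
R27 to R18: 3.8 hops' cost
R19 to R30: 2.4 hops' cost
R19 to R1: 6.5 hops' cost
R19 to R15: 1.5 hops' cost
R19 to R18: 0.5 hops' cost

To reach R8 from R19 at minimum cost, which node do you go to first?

R8

Enumerating some paths:
R19 → R8: 6.1 = 6.1
R19 → R15 → R31 → R1 → R8: 1.5+2.2+1.1+6.9 = 11.7
R19 → R15 → R8: 1.5+7.1 = 8.6
R19 → R13 → R1 → R8: 1.1+2.9+6.9 = 10.9
Cheapest is R19 → R8 at 6.1 hops' cost.
So from R19 the first move is to R8.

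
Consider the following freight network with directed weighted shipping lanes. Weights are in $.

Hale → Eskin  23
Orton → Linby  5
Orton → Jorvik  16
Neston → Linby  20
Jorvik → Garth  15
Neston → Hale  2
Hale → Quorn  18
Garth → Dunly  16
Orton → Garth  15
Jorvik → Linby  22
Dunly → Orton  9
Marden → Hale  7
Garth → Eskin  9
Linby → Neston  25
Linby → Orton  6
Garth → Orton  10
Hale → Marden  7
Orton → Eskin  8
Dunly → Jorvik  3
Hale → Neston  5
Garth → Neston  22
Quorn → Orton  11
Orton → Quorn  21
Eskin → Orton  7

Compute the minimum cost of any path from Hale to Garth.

$44

Compare a few routes:
Hale–Quorn–Orton–Garth: 18+11+15 = 44
Hale–Eskin–Orton–Garth: 23+7+15 = 45
Cheapest is Hale–Quorn–Orton–Garth at $44.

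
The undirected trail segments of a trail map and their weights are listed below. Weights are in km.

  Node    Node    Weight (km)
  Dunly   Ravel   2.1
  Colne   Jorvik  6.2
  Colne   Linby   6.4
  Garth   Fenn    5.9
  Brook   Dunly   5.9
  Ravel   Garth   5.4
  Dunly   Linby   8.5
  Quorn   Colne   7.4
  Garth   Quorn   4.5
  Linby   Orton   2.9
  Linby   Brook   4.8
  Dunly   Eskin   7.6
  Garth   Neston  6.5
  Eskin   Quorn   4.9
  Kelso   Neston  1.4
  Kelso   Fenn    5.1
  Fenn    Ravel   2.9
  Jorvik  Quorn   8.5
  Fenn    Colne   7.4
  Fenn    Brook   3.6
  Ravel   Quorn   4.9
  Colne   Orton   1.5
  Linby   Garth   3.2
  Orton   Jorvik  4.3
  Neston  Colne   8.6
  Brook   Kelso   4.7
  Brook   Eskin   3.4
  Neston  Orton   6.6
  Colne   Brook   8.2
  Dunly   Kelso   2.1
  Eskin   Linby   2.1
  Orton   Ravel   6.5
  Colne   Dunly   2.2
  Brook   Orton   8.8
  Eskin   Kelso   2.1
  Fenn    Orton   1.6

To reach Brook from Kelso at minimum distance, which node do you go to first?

Brook

Candidate routes:
Kelso → Eskin → Brook: 2.1+3.4 = 5.5
Kelso → Brook: 4.7 = 4.7
Cheapest is Kelso → Brook at 4.7 km.
So from Kelso the first move is to Brook.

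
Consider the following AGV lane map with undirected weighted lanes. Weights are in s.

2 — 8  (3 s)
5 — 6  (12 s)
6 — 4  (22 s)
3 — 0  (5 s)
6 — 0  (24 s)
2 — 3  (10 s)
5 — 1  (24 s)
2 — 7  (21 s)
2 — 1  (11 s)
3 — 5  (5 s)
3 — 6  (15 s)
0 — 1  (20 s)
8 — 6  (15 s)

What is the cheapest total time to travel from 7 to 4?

Compare a few routes:
7 - 2 - 3 - 5 - 6 - 4: 21+10+5+12+22 = 70
7 - 2 - 3 - 6 - 4: 21+10+15+22 = 68
7 - 2 - 8 - 6 - 4: 21+3+15+22 = 61
7 - 2 - 3 - 0 - 6 - 4: 21+10+5+24+22 = 82
Cheapest is 7 - 2 - 8 - 6 - 4 at 61 s.

61 s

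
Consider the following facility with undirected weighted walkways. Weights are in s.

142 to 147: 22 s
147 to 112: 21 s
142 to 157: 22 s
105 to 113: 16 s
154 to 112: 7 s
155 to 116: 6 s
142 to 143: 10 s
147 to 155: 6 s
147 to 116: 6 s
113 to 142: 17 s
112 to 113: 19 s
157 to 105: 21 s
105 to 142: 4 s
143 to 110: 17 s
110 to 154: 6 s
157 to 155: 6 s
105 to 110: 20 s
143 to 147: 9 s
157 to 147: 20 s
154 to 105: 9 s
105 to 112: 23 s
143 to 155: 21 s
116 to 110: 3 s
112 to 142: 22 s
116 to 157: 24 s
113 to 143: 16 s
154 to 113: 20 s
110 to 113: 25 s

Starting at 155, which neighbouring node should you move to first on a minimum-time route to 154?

Candidate routes:
155 - 147 - 116 - 110 - 154: 6+6+3+6 = 21
155 - 116 - 110 - 154: 6+3+6 = 15
Cheapest is 155 - 116 - 110 - 154 at 15 s.
So from 155 the first move is to 116.

116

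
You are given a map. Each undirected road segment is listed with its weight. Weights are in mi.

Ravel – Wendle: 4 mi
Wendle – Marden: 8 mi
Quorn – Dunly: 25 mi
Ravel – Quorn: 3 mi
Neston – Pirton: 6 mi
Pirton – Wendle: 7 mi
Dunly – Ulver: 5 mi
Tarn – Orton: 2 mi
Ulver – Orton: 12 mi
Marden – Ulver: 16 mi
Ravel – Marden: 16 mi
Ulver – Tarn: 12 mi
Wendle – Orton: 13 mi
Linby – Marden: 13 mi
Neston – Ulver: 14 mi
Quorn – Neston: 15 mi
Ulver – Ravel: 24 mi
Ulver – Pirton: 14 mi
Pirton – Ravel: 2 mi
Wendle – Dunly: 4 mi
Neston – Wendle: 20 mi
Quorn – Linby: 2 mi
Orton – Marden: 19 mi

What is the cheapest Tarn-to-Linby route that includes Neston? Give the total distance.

39 mi

Best Tarn to Neston: Tarn → Ulver → Neston costing 26
Best Neston to Linby: Neston → Pirton → Ravel → Quorn → Linby costing 13
Total via Neston: 26 + 13 = 39 mi.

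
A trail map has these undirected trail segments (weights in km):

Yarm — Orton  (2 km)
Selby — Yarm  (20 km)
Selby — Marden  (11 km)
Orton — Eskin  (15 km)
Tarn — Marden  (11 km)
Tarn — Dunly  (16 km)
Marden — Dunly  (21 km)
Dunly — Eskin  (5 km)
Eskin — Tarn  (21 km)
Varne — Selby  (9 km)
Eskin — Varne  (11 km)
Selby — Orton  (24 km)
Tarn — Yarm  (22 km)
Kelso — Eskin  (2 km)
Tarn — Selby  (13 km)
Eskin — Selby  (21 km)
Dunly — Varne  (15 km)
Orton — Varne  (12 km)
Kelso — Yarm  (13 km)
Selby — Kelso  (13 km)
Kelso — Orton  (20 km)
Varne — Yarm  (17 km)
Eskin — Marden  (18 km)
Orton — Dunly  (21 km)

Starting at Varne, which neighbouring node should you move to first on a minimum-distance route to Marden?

Selby

Enumerating some paths:
Varne - Eskin - Marden: 11+18 = 29
Varne - Selby - Marden: 9+11 = 20
Cheapest is Varne - Selby - Marden at 20 km.
So from Varne the first move is to Selby.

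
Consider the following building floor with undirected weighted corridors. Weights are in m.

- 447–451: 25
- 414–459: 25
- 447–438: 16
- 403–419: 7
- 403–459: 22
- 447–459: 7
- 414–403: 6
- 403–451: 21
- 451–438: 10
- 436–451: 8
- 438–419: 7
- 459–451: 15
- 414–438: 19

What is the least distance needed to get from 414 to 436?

Candidate routes:
414 → 403 → 419 → 438 → 451 → 436: 6+7+7+10+8 = 38
414 → 403 → 451 → 436: 6+21+8 = 35
414 → 438 → 451 → 436: 19+10+8 = 37
Cheapest is 414 → 403 → 451 → 436 at 35 m.

35 m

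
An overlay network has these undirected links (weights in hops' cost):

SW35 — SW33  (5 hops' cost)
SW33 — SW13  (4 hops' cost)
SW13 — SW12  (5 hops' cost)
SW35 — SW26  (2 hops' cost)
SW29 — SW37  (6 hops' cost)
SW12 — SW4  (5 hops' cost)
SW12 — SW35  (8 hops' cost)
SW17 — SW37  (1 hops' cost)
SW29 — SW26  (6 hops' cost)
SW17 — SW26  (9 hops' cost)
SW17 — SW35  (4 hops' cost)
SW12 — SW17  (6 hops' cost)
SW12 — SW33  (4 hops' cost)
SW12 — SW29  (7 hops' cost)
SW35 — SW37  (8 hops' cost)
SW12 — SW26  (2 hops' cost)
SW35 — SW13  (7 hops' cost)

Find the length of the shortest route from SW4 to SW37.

12 hops' cost

Shortest distances from SW4:
SW4: 0
SW12: 5  (via SW4)
SW26: 7  (via SW12)
SW35: 9  (via SW26)
SW33: 9  (via SW12)
SW13: 10  (via SW12)
SW17: 11  (via SW12)
SW37: 12  (via SW17)
Shortest route: SW4–SW12–SW17–SW37 = 12 hops' cost.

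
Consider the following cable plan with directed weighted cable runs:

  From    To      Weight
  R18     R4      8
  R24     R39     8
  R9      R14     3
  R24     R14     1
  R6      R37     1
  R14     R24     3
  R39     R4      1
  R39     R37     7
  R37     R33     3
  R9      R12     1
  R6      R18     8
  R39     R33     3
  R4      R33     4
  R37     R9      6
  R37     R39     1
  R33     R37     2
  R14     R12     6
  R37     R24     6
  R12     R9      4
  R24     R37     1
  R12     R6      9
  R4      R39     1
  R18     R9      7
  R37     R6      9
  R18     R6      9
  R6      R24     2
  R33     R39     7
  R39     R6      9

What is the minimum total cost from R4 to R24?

12

Compare a few routes:
R4–R39–R37–R24: 1+7+6 = 14
R4–R39–R6–R37–R24: 1+9+1+6 = 17
R4–R39–R33–R37–R6–R24: 1+3+2+9+2 = 17
R4–R33–R37–R24: 4+2+6 = 12
Cheapest is R4–R33–R37–R24 at 12.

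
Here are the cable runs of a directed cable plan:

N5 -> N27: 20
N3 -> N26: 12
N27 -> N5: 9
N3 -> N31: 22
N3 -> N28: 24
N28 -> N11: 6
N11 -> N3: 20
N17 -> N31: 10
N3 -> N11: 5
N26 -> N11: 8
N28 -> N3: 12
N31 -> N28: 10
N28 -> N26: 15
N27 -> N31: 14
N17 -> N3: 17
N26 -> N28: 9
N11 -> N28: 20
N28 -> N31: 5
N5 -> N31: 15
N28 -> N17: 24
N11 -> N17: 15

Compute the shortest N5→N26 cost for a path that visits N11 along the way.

Best N5 to N11: N5–N31–N28–N11 costing 31
Shortest N11→N26: N11–N3–N26 = 32
Total via N11: 31 + 32 = 63.

63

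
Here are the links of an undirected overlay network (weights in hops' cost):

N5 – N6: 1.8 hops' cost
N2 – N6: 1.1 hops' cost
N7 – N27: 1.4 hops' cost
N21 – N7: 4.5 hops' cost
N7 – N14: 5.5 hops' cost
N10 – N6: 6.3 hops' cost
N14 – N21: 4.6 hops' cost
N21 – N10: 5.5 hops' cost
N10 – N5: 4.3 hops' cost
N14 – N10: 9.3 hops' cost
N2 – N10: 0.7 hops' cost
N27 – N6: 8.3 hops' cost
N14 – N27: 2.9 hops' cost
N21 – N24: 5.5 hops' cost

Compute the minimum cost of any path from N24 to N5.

14.6 hops' cost

Shortest distances from N24:
N24: 0
N21: 5.5  (via N24)
N7: 10  (via N21)
N14: 10.1  (via N21)
N10: 11  (via N21)
N27: 11.4  (via N7)
N2: 11.7  (via N10)
N6: 12.8  (via N2)
N5: 14.6  (via N6)
Shortest route: N24–N21–N10–N2–N6–N5 = 14.6 hops' cost.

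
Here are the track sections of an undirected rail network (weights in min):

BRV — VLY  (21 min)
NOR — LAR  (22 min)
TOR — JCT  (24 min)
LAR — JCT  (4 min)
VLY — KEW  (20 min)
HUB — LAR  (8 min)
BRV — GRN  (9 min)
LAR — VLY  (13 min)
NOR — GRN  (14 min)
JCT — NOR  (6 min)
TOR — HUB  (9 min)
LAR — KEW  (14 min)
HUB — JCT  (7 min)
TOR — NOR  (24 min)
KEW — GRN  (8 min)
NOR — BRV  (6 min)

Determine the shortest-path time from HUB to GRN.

27 min

Compare a few routes:
HUB–LAR–KEW–GRN: 8+14+8 = 30
HUB–JCT–NOR–BRV–GRN: 7+6+6+9 = 28
HUB–JCT–NOR–GRN: 7+6+14 = 27
Cheapest is HUB–JCT–NOR–GRN at 27 min.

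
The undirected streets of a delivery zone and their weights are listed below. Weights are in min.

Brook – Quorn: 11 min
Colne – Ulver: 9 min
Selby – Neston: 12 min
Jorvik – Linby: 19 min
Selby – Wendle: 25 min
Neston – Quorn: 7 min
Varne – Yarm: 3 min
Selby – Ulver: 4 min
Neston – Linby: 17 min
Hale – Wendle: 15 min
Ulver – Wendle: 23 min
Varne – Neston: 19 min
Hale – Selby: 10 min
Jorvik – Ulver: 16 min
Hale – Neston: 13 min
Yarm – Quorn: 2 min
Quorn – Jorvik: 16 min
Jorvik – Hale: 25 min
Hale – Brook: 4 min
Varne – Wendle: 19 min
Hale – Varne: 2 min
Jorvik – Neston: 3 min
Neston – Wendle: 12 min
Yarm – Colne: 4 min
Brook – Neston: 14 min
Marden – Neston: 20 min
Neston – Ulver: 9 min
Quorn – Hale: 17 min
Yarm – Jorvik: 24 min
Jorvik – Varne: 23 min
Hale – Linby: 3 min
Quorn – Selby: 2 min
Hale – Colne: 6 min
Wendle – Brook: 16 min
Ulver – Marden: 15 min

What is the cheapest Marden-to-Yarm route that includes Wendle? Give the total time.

52 min

Best Marden to Wendle: Marden–Neston–Wendle costing 32
Best Wendle to Yarm: Wendle–Hale–Varne–Yarm costing 20
Total via Wendle: 32 + 20 = 52 min.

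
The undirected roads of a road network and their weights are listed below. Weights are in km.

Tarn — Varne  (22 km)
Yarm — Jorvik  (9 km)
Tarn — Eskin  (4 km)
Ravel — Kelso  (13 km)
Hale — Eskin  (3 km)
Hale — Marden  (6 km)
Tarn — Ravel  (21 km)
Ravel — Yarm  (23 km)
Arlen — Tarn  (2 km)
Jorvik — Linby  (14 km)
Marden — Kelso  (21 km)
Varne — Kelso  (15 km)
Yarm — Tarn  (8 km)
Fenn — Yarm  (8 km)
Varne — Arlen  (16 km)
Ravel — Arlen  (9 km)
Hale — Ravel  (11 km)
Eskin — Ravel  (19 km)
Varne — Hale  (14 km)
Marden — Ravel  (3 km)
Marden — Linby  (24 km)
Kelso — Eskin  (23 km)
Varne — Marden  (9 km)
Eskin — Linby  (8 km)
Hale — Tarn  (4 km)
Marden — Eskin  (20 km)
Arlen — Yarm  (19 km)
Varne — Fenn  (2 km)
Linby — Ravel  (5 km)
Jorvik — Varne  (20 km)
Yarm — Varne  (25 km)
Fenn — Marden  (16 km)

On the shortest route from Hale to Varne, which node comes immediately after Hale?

Varne

Compare a few routes:
Hale → Varne: 14 = 14
Hale → Marden → Varne: 6+9 = 15
Cheapest is Hale → Varne at 14 km.
So from Hale the first move is to Varne.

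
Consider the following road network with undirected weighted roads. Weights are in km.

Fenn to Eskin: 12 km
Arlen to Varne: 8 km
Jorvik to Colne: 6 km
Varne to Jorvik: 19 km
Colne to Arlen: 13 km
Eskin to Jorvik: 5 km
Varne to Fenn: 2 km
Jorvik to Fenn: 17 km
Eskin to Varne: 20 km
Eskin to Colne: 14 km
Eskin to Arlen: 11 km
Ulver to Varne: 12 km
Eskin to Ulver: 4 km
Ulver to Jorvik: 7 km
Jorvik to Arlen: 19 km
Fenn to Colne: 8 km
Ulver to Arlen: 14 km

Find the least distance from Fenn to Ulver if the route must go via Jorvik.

21 km

Best Fenn to Jorvik: Fenn–Colne–Jorvik costing 14
Best Jorvik to Ulver: Jorvik–Ulver costing 7
Total via Jorvik: 14 + 7 = 21 km.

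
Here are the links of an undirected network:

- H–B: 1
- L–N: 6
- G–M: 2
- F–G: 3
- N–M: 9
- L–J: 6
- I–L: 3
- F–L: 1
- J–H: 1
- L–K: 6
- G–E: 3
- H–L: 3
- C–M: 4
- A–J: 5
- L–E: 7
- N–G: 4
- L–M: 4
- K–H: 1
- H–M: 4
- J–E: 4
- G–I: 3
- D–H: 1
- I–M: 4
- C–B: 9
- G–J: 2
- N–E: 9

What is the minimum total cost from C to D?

Shortest distances from C:
C: 0
M: 4  (via C)
G: 6  (via M)
H: 8  (via M)
I: 8  (via M)
J: 8  (via G)
L: 8  (via M)
B: 9  (via C)
D: 9  (via H)
Shortest route: C → M → H → D = 9.

9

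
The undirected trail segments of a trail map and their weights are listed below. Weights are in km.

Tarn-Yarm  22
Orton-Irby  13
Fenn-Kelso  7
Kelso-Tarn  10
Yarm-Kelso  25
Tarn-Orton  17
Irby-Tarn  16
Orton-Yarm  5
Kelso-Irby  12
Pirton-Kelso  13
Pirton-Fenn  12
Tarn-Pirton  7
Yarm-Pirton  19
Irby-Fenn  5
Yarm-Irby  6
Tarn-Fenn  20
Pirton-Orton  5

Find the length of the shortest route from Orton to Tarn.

12 km

Settle nodes by increasing distance from Orton:
Orton: 0
Pirton: 5  (via Orton)
Yarm: 5  (via Orton)
Irby: 11  (via Yarm)
Tarn: 12  (via Pirton)
Shortest route: Orton → Pirton → Tarn = 12 km.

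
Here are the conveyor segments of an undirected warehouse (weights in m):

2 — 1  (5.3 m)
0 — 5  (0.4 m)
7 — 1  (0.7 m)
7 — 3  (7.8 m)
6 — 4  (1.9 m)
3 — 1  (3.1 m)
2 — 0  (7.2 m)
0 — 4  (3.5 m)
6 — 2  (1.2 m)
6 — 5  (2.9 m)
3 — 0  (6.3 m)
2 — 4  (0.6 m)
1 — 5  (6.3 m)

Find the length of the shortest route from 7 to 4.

Enumerating some paths:
7 - 1 - 2 - 4: 0.7+5.3+0.6 = 6.6
7 - 1 - 2 - 6 - 4: 0.7+5.3+1.2+1.9 = 9.1
Cheapest is 7 - 1 - 2 - 4 at 6.6 m.

6.6 m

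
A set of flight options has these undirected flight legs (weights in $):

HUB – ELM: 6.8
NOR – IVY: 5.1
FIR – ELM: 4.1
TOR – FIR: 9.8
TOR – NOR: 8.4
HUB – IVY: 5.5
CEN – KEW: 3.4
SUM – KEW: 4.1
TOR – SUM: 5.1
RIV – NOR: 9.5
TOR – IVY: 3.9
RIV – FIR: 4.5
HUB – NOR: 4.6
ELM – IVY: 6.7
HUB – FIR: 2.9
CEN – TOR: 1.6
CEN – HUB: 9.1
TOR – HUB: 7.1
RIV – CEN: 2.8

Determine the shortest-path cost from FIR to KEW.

$10.7

Candidate routes:
FIR - HUB - CEN - KEW: 2.9+9.1+3.4 = 15.4
FIR - HUB - TOR - CEN - KEW: 2.9+7.1+1.6+3.4 = 15
FIR - TOR - CEN - KEW: 9.8+1.6+3.4 = 14.8
FIR - RIV - CEN - KEW: 4.5+2.8+3.4 = 10.7
The minimum is $10.7 via FIR - RIV - CEN - KEW.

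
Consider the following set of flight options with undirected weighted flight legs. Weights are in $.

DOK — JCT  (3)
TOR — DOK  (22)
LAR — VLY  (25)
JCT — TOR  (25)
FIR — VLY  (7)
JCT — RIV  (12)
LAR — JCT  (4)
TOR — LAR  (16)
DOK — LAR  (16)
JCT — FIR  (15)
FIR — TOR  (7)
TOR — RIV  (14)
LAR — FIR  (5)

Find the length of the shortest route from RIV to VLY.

Compare a few routes:
RIV → JCT → FIR → VLY: 12+15+7 = 34
RIV → TOR → FIR → VLY: 14+7+7 = 28
The minimum is $28 via RIV → TOR → FIR → VLY.

$28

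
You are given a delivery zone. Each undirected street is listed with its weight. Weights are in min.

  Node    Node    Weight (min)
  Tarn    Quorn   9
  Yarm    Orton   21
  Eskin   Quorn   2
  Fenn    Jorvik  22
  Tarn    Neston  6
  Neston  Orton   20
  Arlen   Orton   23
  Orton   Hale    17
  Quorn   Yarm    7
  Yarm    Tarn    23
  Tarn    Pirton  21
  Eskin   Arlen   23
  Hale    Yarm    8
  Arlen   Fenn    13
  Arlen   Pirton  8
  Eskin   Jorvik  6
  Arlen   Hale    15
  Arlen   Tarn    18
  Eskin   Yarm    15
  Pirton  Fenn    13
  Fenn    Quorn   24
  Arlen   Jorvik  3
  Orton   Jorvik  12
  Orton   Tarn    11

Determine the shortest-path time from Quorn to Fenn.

24 min

Running Dijkstra from Quorn:
Quorn: 0
Eskin: 2  (via Quorn)
Yarm: 7  (via Quorn)
Jorvik: 8  (via Eskin)
Tarn: 9  (via Quorn)
Arlen: 11  (via Jorvik)
Neston: 15  (via Tarn)
Hale: 15  (via Yarm)
Pirton: 19  (via Arlen)
Orton: 20  (via Jorvik)
Fenn: 24  (via Quorn)
Shortest route: Quorn → Fenn = 24 min.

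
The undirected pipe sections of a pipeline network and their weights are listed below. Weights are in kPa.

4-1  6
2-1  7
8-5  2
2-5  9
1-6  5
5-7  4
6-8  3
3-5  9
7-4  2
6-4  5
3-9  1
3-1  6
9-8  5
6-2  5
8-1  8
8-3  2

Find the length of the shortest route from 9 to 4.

11 kPa

Shortest distances from 9:
9: 0
3: 1  (via 9)
8: 3  (via 3)
5: 5  (via 8)
6: 6  (via 8)
1: 7  (via 3)
7: 9  (via 5)
2: 11  (via 6)
4: 11  (via 6)
Shortest route: 9 → 3 → 8 → 6 → 4 = 11 kPa.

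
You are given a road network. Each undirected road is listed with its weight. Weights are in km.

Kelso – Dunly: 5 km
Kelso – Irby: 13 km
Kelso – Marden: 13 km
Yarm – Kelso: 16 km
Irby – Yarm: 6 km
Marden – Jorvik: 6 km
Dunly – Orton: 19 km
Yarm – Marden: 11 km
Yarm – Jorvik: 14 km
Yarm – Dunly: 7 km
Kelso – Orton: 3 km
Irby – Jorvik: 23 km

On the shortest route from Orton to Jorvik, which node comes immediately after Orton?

Candidate routes:
Orton–Kelso–Dunly–Yarm–Jorvik: 3+5+7+14 = 29
Orton–Kelso–Marden–Jorvik: 3+13+6 = 22
Orton–Kelso–Dunly–Yarm–Marden–Jorvik: 3+5+7+11+6 = 32
Cheapest is Orton–Kelso–Marden–Jorvik at 22 km.
So from Orton the first move is to Kelso.

Kelso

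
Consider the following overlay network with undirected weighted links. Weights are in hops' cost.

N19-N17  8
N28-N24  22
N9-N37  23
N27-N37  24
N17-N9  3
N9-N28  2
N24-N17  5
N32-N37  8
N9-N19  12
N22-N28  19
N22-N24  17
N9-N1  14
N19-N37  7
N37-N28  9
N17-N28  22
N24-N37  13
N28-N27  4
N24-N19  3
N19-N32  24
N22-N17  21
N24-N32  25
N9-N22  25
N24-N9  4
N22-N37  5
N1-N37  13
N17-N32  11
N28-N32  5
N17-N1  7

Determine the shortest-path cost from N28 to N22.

Compare a few routes:
N28 → N37 → N22: 9+5 = 14
N28 → N9 → N24 → N19 → N37 → N22: 2+4+3+7+5 = 21
N28 → N22: 19 = 19
N28 → N32 → N37 → N22: 5+8+5 = 18
Cheapest is N28 → N37 → N22 at 14 hops' cost.

14 hops' cost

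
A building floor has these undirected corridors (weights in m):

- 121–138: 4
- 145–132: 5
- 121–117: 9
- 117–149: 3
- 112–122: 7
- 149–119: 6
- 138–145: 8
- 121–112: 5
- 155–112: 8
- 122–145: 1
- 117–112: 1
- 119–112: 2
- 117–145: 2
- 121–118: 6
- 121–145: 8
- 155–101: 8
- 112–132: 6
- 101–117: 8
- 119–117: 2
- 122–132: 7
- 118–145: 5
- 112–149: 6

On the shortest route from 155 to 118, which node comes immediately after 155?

Enumerating some paths:
155–112–119–117–145–118: 8+2+2+2+5 = 19
155–112–117–145–118: 8+1+2+5 = 16
155–112–121–118: 8+5+6 = 19
The minimum is 16 m via 155–112–117–145–118.
So from 155 the first move is to 112.

112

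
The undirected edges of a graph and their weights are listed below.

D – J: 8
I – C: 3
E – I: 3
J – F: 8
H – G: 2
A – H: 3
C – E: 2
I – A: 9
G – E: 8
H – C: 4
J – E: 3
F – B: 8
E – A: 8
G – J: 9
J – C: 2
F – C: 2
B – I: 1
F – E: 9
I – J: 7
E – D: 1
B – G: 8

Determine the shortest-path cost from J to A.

9

Candidate routes:
J - C - H - A: 2+4+3 = 9
J - E - A: 3+8 = 11
Cheapest is J - C - H - A at 9.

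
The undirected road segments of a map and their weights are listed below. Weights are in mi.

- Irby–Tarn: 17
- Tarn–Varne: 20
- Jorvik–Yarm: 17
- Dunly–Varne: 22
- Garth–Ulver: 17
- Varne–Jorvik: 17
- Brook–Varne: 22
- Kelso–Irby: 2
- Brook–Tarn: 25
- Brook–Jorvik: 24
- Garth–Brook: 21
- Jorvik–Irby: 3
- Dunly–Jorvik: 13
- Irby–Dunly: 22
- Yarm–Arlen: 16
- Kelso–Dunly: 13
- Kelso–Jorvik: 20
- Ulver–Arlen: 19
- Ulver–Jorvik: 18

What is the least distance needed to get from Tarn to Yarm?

37 mi

Enumerating some paths:
Tarn–Varne–Jorvik–Yarm: 20+17+17 = 54
Tarn–Irby–Jorvik–Yarm: 17+3+17 = 37
Tarn–Irby–Kelso–Dunly–Jorvik–Yarm: 17+2+13+13+17 = 62
Tarn–Irby–Kelso–Jorvik–Yarm: 17+2+20+17 = 56
Cheapest is Tarn–Irby–Jorvik–Yarm at 37 mi.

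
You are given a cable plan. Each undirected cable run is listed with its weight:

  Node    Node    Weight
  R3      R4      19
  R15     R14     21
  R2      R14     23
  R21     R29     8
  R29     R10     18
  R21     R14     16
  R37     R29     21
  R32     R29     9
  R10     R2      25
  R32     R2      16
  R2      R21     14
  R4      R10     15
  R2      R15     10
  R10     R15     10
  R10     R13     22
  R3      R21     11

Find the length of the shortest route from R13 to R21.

48

Compare a few routes:
R13 → R10 → R29 → R21: 22+18+8 = 48
R13 → R10 → R15 → R2 → R21: 22+10+10+14 = 56
Cheapest is R13 → R10 → R29 → R21 at 48.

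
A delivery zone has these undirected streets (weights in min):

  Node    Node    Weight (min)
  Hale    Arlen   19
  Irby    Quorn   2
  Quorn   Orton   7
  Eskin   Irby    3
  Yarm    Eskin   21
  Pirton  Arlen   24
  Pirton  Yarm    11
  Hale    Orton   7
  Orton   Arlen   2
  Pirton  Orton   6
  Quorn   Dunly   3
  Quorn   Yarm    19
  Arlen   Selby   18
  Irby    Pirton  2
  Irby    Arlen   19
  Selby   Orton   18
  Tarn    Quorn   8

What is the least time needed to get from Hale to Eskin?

Candidate routes:
Hale - Arlen - Orton - Pirton - Irby - Eskin: 19+2+6+2+3 = 32
Hale - Orton - Arlen - Irby - Eskin: 7+2+19+3 = 31
Hale - Orton - Pirton - Irby - Eskin: 7+6+2+3 = 18
Hale - Orton - Quorn - Irby - Eskin: 7+7+2+3 = 19
The minimum is 18 min via Hale - Orton - Pirton - Irby - Eskin.

18 min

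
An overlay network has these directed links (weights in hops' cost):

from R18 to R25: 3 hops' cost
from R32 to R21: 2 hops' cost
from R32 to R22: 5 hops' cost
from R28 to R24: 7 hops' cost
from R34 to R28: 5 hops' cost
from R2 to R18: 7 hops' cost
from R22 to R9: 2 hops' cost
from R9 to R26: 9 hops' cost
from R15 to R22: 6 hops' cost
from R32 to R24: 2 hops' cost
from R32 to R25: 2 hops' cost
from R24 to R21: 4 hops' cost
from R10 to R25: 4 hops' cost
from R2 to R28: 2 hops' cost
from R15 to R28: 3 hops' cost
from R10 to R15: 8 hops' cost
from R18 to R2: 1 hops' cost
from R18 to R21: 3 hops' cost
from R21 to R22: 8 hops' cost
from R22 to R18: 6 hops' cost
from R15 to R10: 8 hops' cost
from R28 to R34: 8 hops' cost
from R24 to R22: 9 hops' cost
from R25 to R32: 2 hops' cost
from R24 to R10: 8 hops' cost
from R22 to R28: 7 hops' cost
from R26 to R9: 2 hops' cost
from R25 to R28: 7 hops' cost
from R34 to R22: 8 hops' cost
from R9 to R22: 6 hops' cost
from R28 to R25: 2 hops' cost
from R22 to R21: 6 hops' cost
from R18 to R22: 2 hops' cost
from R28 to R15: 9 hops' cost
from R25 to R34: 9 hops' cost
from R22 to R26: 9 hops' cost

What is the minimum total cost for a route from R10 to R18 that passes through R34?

27 hops' cost

Best R10 to R34: R10 → R25 → R34 costing 13
Best R34 to R18: R34 → R22 → R18 costing 14
Total via R34: 13 + 14 = 27 hops' cost.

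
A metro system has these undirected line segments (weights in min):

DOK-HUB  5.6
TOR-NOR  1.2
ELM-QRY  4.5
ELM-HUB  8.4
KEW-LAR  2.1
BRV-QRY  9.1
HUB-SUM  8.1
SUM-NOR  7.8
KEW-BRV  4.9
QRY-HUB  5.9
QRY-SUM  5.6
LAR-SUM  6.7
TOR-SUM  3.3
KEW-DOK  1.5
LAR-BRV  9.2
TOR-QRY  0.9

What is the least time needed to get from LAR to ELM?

Compare a few routes:
LAR - SUM - TOR - QRY - ELM: 6.7+3.3+0.9+4.5 = 15.4
LAR - SUM - QRY - ELM: 6.7+5.6+4.5 = 16.8
LAR - KEW - DOK - HUB - ELM: 2.1+1.5+5.6+8.4 = 17.6
Cheapest is LAR - SUM - TOR - QRY - ELM at 15.4 min.

15.4 min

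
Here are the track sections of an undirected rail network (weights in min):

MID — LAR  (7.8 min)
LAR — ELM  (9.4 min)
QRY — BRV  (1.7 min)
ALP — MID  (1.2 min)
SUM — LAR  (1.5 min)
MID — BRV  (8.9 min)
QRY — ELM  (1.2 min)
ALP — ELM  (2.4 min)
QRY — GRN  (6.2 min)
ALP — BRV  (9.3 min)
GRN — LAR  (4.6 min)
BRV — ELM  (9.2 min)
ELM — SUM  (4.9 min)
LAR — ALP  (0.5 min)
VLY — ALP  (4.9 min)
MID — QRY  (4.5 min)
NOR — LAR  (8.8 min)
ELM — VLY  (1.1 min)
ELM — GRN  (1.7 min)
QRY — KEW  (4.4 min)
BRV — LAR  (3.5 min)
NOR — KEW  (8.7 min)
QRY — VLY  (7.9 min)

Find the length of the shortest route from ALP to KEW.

Candidate routes:
ALP → ELM → QRY → KEW: 2.4+1.2+4.4 = 8
ALP → MID → QRY → KEW: 1.2+4.5+4.4 = 10.1
ALP → VLY → ELM → QRY → KEW: 4.9+1.1+1.2+4.4 = 11.6
ALP → LAR → BRV → QRY → KEW: 0.5+3.5+1.7+4.4 = 10.1
Cheapest is ALP → ELM → QRY → KEW at 8 min.

8 min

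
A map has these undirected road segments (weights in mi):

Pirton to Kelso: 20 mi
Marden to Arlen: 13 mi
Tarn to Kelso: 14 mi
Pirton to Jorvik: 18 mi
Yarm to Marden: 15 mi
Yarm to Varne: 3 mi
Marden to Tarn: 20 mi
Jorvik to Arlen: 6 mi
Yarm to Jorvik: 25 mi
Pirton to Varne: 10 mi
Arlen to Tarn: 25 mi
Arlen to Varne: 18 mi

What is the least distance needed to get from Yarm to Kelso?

33 mi

Enumerating some paths:
Yarm → Varne → Pirton → Kelso: 3+10+20 = 33
Yarm → Jorvik → Pirton → Kelso: 25+18+20 = 63
Yarm → Marden → Tarn → Kelso: 15+20+14 = 49
Yarm → Varne → Arlen → Tarn → Kelso: 3+18+25+14 = 60
Cheapest is Yarm → Varne → Pirton → Kelso at 33 mi.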